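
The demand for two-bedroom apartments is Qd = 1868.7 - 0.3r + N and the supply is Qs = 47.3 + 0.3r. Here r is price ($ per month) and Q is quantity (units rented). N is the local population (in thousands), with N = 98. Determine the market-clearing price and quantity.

With N = 98, demand is Qd = 1966.7 - 0.3r.
Equating demand and supply, 1966.7 - 0.3r = 47.3 + 0.3r gives 0.6r = 1919.4, so r* = 3199.
Plugging r* into demand: Q* = 1966.7 - 0.3(3199) = 1007.

r* = 3199, Q* = 1007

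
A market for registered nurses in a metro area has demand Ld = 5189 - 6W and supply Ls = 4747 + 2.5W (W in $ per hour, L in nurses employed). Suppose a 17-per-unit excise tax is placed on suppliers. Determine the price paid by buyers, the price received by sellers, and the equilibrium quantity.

W_b = 57, W_s = 40, L = 4847

Suppliers keep W_s = W_b - 17 per unit, so supply in terms of the buyer price is Ls = 4704.5 + 2.5W_b.
Market clearing requires 5189 - 6W_b = 4704.5 + 2.5W_b; hence 484.5 = 8.5W_b and W_b = 57.
So W_s = 40 and the quantity traded is L = 5189 - 6(57) = 4847.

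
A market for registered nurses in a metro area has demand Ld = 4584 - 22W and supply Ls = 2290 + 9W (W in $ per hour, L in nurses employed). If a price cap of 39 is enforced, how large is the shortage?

At W = 39: Ld = 3726 and Ls = 2641.
Shortage = Ld - Ls = 3726 - 2641 = 1085.

Shortage = 1085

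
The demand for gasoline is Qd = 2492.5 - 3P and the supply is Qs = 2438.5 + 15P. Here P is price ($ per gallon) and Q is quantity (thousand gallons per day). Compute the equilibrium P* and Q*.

The market clears where 2492.5 - 3P = 2438.5 + 15P. Rearranging, 18P = 54, hence P* = 3.
Then Q* = 2492.5 - 3(3) = 2483.5.

P* = 3, Q* = 2483.5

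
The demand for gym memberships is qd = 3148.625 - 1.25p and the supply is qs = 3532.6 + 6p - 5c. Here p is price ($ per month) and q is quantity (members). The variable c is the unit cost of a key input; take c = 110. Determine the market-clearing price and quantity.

p* = 22.9, q* = 3120

With c = 110, supply is qs = 2982.6 + 6p.
The market clears where 3148.625 - 1.25p = 2982.6 + 6p. Rearranging, 7.25p = 166.025, hence p* = 22.9.
Substitute back: q* = 3148.625 - 1.25(22.9) = 3120.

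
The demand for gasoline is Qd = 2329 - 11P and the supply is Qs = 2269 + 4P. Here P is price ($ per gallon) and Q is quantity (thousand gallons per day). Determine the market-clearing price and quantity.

P* = 4, Q* = 2285

At equilibrium Qd = Qs, so 2329 - 11P = 2269 + 4P; collecting terms, 60 = 15P and P* = 4.
Plugging P* into demand: Q* = 2329 - 11(4) = 2285.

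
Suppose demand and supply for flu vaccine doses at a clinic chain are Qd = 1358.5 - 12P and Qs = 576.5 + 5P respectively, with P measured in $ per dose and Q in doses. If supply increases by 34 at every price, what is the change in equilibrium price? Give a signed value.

Set Qd = Qs: 1358.5 - 12P = 576.5 + 5P, so 782 = 17P and P* = 46.
Substitute back: Q* = 1358.5 - 12(46) = 806.5.
After the shift, supply is Qs = 610.5 + 5P.
New equilibrium: 748 = 17P, so P = 44 and Q = 830.5.
ΔP = 44 - 46 = -2.

ΔP = -2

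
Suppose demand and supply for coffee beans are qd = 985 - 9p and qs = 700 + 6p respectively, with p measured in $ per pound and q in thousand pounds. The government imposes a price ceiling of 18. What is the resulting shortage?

Shortage = 15

With p fixed at 18, quantity demanded is 823 and quantity supplied is 808.
Shortage = qd - qs = 823 - 808 = 15.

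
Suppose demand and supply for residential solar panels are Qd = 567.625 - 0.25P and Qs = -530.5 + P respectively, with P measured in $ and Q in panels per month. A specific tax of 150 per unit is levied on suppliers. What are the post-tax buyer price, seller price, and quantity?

The tax drives a wedge P_b - P_s = 150. Substituting P_s = P_b - 150 into supply: Qs = -680.5 + P_b.
Set Qd = Qs: 567.625 - 0.25P_b = -680.5 + P_b, so 1248.125 = 1.25P_b and P_b = 998.5.
So P_s = 848.5 and the quantity traded is Q = 567.625 - 0.25(998.5) = 318.

P_b = 998.5, P_s = 848.5, Q = 318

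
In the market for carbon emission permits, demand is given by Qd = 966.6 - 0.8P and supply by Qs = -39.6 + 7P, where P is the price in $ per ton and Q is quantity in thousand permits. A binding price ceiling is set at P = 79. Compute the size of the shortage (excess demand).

Shortage = 390

With P fixed at 79, quantity demanded is 903.4 and quantity supplied is 513.4.
Shortage = Qd - Qs = 903.4 - 513.4 = 390.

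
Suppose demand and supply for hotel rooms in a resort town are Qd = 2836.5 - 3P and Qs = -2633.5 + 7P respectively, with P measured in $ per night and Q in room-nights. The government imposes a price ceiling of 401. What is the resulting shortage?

Shortage = 1460

Evaluating both curves at the ceiling price 401 gives Qd = 1633.5, Qs = 173.5.
Shortage = Qd - Qs = 1633.5 - 173.5 = 1460.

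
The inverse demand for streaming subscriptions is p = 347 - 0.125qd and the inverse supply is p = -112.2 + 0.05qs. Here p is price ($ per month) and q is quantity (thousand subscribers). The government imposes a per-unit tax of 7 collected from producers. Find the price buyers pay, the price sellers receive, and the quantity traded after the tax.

Solving each curve for q: qd = 2776 - 8p and qs = 2244 + 20p.
Producers keep p_s = p_b - 7 per unit, so supply in terms of the buyer price is qs = 2104 + 20p_b.
Set qd = qs: 2776 - 8p_b = 2104 + 20p_b, so 672 = 28p_b and p_b = 24.
Then p_s = 24 - 7 = 17 and q = 2776 - 8(24) = 2584.

p_b = 24, p_s = 17, q = 2584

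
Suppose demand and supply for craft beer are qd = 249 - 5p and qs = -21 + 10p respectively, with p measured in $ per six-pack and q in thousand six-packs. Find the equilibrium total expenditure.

The market clears where 249 - 5p = -21 + 10p. Rearranging, 15p = 270, hence p* = 18.
Substitute back: q* = 249 - 5(18) = 159.
Total expenditure = p* × q* = 18 × 159 = 2862.

Total expenditure = 2862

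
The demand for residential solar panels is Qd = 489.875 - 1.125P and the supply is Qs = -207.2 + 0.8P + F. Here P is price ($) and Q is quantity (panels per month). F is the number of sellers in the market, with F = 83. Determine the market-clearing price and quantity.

P* = 319, Q* = 131

With F = 83, supply is Qs = -124.2 + 0.8P.
Equating demand and supply, 489.875 - 1.125P = -124.2 + 0.8P gives 1.925P = 614.075, so P* = 319.
Plugging P* into demand: Q* = 489.875 - 1.125(319) = 131.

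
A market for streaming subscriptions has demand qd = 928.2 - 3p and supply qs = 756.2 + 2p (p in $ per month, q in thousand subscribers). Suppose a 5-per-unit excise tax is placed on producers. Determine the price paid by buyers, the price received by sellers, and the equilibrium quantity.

p_b = 36.4, p_s = 31.4, q = 819

With a tax of 5 on producers, they supply based on the net price p_s = p_b - 5, so qs = 746.2 + 2p_b.
Equate demand and the shifted supply: 928.2 - 3p_b = 746.2 + 2p_b, giving 5p_b = 182, so p_b = 36.4.
So p_s = 31.4 and the quantity traded is q = 928.2 - 3(36.4) = 819.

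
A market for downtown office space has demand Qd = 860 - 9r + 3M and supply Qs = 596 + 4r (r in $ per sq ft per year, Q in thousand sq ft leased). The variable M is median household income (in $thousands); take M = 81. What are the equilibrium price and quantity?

r* = 39, Q* = 752

With M = 81, demand is Qd = 1103 - 9r.
Set Qd = Qs: 1103 - 9r = 596 + 4r, so 507 = 13r and r* = 39.
Then Q* = 1103 - 9(39) = 752.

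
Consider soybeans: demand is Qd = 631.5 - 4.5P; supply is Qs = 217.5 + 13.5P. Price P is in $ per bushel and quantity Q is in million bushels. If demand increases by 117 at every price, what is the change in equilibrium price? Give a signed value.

ΔP = 6.5

The market clears where 631.5 - 4.5P = 217.5 + 13.5P. Rearranging, 18P = 414, hence P* = 23.
Then Q* = 631.5 - 4.5(23) = 528.
After the shift, demand is Qd = 748.5 - 4.5P.
The new intersection has 531 = 18P, i.e. P = 29.5, Q = 615.75.
ΔP = 29.5 - 23 = 6.5.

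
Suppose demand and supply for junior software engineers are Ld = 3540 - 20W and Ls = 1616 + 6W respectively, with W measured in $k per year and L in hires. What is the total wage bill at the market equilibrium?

The total wage bill = 152440

Set Ld = Ls: 3540 - 20W = 1616 + 6W, so 1924 = 26W and W* = 74.
Then L* = 3540 - 20(74) = 2060.
The total wage bill = W* × L* = 74 × 2060 = 152440.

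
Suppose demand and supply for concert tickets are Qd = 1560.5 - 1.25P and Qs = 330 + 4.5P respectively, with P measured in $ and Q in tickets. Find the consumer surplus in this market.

Set Qd = Qs: 1560.5 - 1.25P = 330 + 4.5P, so 1230.5 = 5.75P and P* = 214.
Then Q* = 1560.5 - 1.25(214) = 1293.
Demand choke price (Qd = 0): P = 1560.5/1.25 = 1248.4. Consumer surplus = ½ × (1248.4 - 214) × 1293 = 668739.6.

Consumer surplus = 668739.6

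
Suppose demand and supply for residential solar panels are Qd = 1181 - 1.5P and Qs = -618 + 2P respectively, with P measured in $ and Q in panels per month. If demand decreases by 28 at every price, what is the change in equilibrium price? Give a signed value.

Equating demand and supply, 1181 - 1.5P = -618 + 2P gives 3.5P = 1799, so P* = 514.
From the demand curve, Q* = 1181 - 1.5(514) = 410.
After the shift, demand is Qd = 1153 - 1.5P.
The new intersection has 1771 = 3.5P, i.e. P = 506, Q = 394.
ΔP = 506 - 514 = -8.

ΔP = -8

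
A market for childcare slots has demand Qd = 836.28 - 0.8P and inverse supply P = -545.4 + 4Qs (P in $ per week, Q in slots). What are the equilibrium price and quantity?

Solving each curve for Q: Qs = 136.35 + 0.25P.
At equilibrium Qd = Qs, so 836.28 - 0.8P = 136.35 + 0.25P; collecting terms, 699.93 = 1.05P and P* = 666.6.
Plugging P* into demand: Q* = 836.28 - 0.8(666.6) = 303.

P* = 666.6, Q* = 303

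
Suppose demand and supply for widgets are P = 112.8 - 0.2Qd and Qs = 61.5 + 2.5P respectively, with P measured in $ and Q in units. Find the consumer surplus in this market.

Inverting to quantity form: Qd = 564 - 5P.
The market clears where 564 - 5P = 61.5 + 2.5P. Rearranging, 7.5P = 502.5, hence P* = 67.
Substitute back: Q* = 564 - 5(67) = 229.
Demand choke price (Qd = 0): P = 564/5 = 112.8. Consumer surplus = ½ × (112.8 - 67) × 229 = 5244.1.

Consumer surplus = 5244.1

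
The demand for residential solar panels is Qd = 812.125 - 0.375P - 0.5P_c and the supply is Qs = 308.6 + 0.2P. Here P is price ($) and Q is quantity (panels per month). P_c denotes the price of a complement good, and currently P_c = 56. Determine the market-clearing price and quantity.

With P_c = 56, demand is Qd = 784.125 - 0.375P.
The market clears where 784.125 - 0.375P = 308.6 + 0.2P. Rearranging, 0.575P = 475.525, hence P* = 827.
From the demand curve, Q* = 784.125 - 0.375(827) = 474.

P* = 827, Q* = 474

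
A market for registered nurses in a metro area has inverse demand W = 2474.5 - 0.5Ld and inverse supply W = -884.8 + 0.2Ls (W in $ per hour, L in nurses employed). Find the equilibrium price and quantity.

In direct form, Ld = 4949 - 2W and Ls = 4424 + 5W.
At equilibrium Ld = Ls, so 4949 - 2W = 4424 + 5W; collecting terms, 525 = 7W and W* = 75.
Substitute back: L* = 4949 - 2(75) = 4799.

W* = 75, L* = 4799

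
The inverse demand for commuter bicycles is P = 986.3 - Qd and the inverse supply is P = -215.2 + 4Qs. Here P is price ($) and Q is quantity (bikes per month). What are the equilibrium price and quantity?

P* = 746, Q* = 240.3

Solving each curve for Q: Qd = 986.3 - P and Qs = 53.8 + 0.25P.
At equilibrium Qd = Qs, so 986.3 - P = 53.8 + 0.25P; collecting terms, 932.5 = 1.25P and P* = 746.
Plugging P* into demand: Q* = 986.3 - 746 = 240.3.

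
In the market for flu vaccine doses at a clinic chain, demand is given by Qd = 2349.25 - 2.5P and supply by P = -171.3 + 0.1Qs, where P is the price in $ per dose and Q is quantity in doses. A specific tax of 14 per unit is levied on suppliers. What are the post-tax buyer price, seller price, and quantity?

Rewriting in direct form: Qs = 1713 + 10P.
With a tax of 14 on suppliers, they supply based on the net price P_s = P_b - 14, so Qs = 1573 + 10P_b.
Equate demand and the shifted supply: 2349.25 - 2.5P_b = 1573 + 10P_b, giving 12.5P_b = 776.25, so P_b = 62.1.
So P_s = 48.1 and the quantity traded is Q = 2349.25 - 2.5(62.1) = 2194.

P_b = 62.1, P_s = 48.1, Q = 2194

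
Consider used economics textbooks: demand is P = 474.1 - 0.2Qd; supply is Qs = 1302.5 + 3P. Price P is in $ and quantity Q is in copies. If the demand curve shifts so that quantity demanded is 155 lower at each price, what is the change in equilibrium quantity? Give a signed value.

Rewriting in direct form: Qd = 2370.5 - 5P.
At equilibrium Qd = Qs, so 2370.5 - 5P = 1302.5 + 3P; collecting terms, 1068 = 8P and P* = 133.5.
Substitute back: Q* = 2370.5 - 5(133.5) = 1703.
After the shift, demand is Qd = 2215.5 - 5P.
Re-solving, 8P = 913 gives P = 114.125 and Q = 1644.875.
ΔQ = 1644.875 - 1703 = -58.125.

ΔQ = -58.125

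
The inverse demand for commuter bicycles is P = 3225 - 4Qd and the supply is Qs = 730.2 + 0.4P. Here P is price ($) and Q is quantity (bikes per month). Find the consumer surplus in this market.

In direct form, Qd = 806.25 - 0.25P.
At equilibrium Qd = Qs, so 806.25 - 0.25P = 730.2 + 0.4P; collecting terms, 76.05 = 0.65P and P* = 117.
From the demand curve, Q* = 806.25 - 0.25(117) = 777.
Demand choke price (Qd = 0): P = 806.25/0.25 = 3225. Consumer surplus = ½ × (3225 - 117) × 777 = 1207458.

Consumer surplus = 1207458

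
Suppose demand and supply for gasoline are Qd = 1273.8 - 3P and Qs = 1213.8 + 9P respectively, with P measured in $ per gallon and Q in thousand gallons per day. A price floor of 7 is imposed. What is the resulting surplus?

With P fixed at 7, quantity demanded is 1252.8 and quantity supplied is 1276.8.
Surplus = Qs - Qd = 1276.8 - 1252.8 = 24.

Surplus = 24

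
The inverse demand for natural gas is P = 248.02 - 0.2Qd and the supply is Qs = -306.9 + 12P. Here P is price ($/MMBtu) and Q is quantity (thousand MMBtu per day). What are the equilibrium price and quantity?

In direct form, Qd = 1240.1 - 5P.
Set Qd = Qs: 1240.1 - 5P = -306.9 + 12P, so 1547 = 17P and P* = 91.
Substitute back: Q* = 1240.1 - 5(91) = 785.1.

P* = 91, Q* = 785.1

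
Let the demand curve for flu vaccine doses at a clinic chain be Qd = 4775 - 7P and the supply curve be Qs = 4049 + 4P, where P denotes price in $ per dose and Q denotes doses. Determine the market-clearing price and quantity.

The market clears where 4775 - 7P = 4049 + 4P. Rearranging, 11P = 726, hence P* = 66.
From the demand curve, Q* = 4775 - 7(66) = 4313.

P* = 66, Q* = 4313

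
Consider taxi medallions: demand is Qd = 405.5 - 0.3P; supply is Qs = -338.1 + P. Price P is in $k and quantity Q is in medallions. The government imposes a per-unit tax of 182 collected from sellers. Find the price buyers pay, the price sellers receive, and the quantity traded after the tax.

P_b = 712, P_s = 530, Q = 191.9

Sellers keep P_s = P_b - 182 per unit, so supply in terms of the buyer price is Qs = -520.1 + P_b.
Equate demand and the shifted supply: 405.5 - 0.3P_b = -520.1 + P_b, giving 1.3P_b = 925.6, so P_b = 712.
Then P_s = 712 - 182 = 530 and Q = 405.5 - 0.3(712) = 191.9.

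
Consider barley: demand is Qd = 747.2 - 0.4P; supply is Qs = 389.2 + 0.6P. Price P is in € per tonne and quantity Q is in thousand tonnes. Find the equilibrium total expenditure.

Equating demand and supply, 747.2 - 0.4P = 389.2 + 0.6P gives P = 358, so P* = 358.
Substitute back: Q* = 747.2 - 0.4(358) = 604.
Total expenditure = P* × Q* = 358 × 604 = 216232.

Total expenditure = 216232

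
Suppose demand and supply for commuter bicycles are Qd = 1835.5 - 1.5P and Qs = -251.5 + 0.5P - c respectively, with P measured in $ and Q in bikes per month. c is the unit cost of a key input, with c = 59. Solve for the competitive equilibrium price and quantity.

With c = 59, supply is Qs = -310.5 + 0.5P.
Equating demand and supply, 1835.5 - 1.5P = -310.5 + 0.5P gives 2P = 2146, so P* = 1073.
Substitute back: Q* = 1835.5 - 1.5(1073) = 226.

P* = 1073, Q* = 226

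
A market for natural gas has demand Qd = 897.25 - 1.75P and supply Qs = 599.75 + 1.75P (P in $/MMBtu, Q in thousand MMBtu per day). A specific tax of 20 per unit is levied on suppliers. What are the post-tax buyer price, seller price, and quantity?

With a tax of 20 on suppliers, they supply based on the net price P_s = P_b - 20, so Qs = 564.75 + 1.75P_b.
Market clearing requires 897.25 - 1.75P_b = 564.75 + 1.75P_b; hence 332.5 = 3.5P_b and P_b = 95.
Then P_s = 95 - 20 = 75 and Q = 897.25 - 1.75(95) = 731.

P_b = 95, P_s = 75, Q = 731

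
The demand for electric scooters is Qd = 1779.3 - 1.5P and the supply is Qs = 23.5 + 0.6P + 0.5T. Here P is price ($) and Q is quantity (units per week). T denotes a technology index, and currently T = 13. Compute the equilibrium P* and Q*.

P* = 833, Q* = 529.8

With T = 13, supply is Qs = 30 + 0.6P.
Equating demand and supply, 1779.3 - 1.5P = 30 + 0.6P gives 2.1P = 1749.3, so P* = 833.
Plugging P* into demand: Q* = 1779.3 - 1.5(833) = 529.8.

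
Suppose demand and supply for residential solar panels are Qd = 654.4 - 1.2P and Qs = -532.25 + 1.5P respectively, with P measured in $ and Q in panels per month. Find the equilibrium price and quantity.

At equilibrium Qd = Qs, so 654.4 - 1.2P = -532.25 + 1.5P; collecting terms, 1186.65 = 2.7P and P* = 439.5.
Substitute back: Q* = 654.4 - 1.2(439.5) = 127.

P* = 439.5, Q* = 127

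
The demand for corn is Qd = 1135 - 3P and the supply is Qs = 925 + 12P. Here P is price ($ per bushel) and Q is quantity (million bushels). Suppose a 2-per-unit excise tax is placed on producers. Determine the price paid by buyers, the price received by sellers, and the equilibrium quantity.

Producers keep P_s = P_b - 2 per unit, so supply in terms of the buyer price is Qs = 901 + 12P_b.
Market clearing requires 1135 - 3P_b = 901 + 12P_b; hence 234 = 15P_b and P_b = 15.6.
Then P_s = 15.6 - 2 = 13.6 and Q = 1135 - 3(15.6) = 1088.2.

P_b = 15.6, P_s = 13.6, Q = 1088.2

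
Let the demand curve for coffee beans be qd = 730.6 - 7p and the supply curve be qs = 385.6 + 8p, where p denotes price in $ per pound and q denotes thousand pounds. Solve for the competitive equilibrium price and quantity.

p* = 23, q* = 569.6

Equating demand and supply, 730.6 - 7p = 385.6 + 8p gives 15p = 345, so p* = 23.
Plugging p* into demand: q* = 730.6 - 7(23) = 569.6.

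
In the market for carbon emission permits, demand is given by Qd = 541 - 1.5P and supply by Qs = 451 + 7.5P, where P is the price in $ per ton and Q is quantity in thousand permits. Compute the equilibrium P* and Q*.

At equilibrium Qd = Qs, so 541 - 1.5P = 451 + 7.5P; collecting terms, 90 = 9P and P* = 10.
Plugging P* into demand: Q* = 541 - 1.5(10) = 526.

P* = 10, Q* = 526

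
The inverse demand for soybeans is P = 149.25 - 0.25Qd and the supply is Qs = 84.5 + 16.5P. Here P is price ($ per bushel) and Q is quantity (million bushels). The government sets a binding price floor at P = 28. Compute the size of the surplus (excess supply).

Inverting to quantity form: Qd = 597 - 4P.
With P fixed at 28, quantity demanded is 485 and quantity supplied is 546.5.
Surplus = Qs - Qd = 546.5 - 485 = 61.5.

Surplus = 61.5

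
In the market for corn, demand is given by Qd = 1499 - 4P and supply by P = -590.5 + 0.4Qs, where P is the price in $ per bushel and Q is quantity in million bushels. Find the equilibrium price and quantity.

Rewriting in direct form: Qs = 1476.25 + 2.5P.
Set Qd = Qs: 1499 - 4P = 1476.25 + 2.5P, so 22.75 = 6.5P and P* = 3.5.
Plugging P* into demand: Q* = 1499 - 4(3.5) = 1485.

P* = 3.5, Q* = 1485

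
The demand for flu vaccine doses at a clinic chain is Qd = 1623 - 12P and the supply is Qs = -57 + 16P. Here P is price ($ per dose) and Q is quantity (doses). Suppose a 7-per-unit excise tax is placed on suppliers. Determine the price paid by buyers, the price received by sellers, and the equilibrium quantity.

P_b = 64, P_s = 57, Q = 855

With a tax of 7 on suppliers, they supply based on the net price P_s = P_b - 7, so Qs = -169 + 16P_b.
Market clearing requires 1623 - 12P_b = -169 + 16P_b; hence 1792 = 28P_b and P_b = 64.
So P_s = 57 and the quantity traded is Q = 1623 - 12(64) = 855.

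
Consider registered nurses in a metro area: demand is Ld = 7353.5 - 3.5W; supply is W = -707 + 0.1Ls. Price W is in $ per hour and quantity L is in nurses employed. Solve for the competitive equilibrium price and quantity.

Rewriting in direct form: Ls = 7070 + 10W.
Equating demand and supply, 7353.5 - 3.5W = 7070 + 10W gives 13.5W = 283.5, so W* = 21.
Plugging W* into demand: L* = 7353.5 - 3.5(21) = 7280.

W* = 21, L* = 7280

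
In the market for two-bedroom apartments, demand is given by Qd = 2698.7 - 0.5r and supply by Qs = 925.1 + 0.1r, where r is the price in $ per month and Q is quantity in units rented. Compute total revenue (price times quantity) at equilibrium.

Total revenue = 3608389.2

The market clears where 2698.7 - 0.5r = 925.1 + 0.1r. Rearranging, 0.6r = 1773.6, hence r* = 2956.
Then Q* = 2698.7 - 0.5(2956) = 1220.7.
Total revenue = r* × Q* = 2956 × 1220.7 = 3608389.2.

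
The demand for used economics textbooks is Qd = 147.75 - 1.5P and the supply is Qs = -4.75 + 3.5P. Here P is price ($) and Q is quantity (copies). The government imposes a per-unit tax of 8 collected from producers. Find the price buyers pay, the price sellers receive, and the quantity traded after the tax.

The tax drives a wedge P_b - P_s = 8. Substituting P_s = P_b - 8 into supply: Qs = -32.75 + 3.5P_b.
Equate demand and the shifted supply: 147.75 - 1.5P_b = -32.75 + 3.5P_b, giving 5P_b = 180.5, so P_b = 36.1.
Then P_s = 36.1 - 8 = 28.1 and Q = 147.75 - 1.5(36.1) = 93.6.

P_b = 36.1, P_s = 28.1, Q = 93.6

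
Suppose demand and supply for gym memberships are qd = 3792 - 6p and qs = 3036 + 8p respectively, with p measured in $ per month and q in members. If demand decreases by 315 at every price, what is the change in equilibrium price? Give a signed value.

The market clears where 3792 - 6p = 3036 + 8p. Rearranging, 14p = 756, hence p* = 54.
Then q* = 3792 - 6(54) = 3468.
After the shift, demand is qd = 3477 - 6p.
The new intersection has 441 = 14p, i.e. p = 31.5, q = 3288.
Δp = 31.5 - 54 = -22.5.

Δp = -22.5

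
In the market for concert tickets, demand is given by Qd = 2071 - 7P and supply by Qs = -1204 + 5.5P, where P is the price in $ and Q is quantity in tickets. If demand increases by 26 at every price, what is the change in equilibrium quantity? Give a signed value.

The market clears where 2071 - 7P = -1204 + 5.5P. Rearranging, 12.5P = 3275, hence P* = 262.
Plugging P* into demand: Q* = 2071 - 7(262) = 237.
After the shift, demand is Qd = 2097 - 7P.
Re-solving, 12.5P = 3301 gives P = 264.08 and Q = 248.44.
ΔQ = 248.44 - 237 = 11.44.

ΔQ = 11.44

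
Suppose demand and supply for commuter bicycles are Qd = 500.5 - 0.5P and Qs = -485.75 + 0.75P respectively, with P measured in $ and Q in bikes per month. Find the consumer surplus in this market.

Consumer surplus = 11236

At equilibrium Qd = Qs, so 500.5 - 0.5P = -485.75 + 0.75P; collecting terms, 986.25 = 1.25P and P* = 789.
From the demand curve, Q* = 500.5 - 0.5(789) = 106.
Demand choke price (Qd = 0): P = 500.5/0.5 = 1001. Consumer surplus = ½ × (1001 - 789) × 106 = 11236.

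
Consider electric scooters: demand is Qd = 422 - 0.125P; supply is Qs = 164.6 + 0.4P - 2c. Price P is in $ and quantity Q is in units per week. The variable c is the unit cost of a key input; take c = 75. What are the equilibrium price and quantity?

With c = 75, supply is Qs = 14.6 + 0.4P.
Equating demand and supply, 422 - 0.125P = 14.6 + 0.4P gives 0.525P = 407.4, so P* = 776.
Plugging P* into demand: Q* = 422 - 0.125(776) = 325.

P* = 776, Q* = 325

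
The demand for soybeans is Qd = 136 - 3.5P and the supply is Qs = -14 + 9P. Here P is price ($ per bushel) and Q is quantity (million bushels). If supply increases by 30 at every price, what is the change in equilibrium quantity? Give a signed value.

The market clears where 136 - 3.5P = -14 + 9P. Rearranging, 12.5P = 150, hence P* = 12.
From the demand curve, Q* = 136 - 3.5(12) = 94.
After the shift, supply is Qs = 16 + 9P.
Re-solving, 12.5P = 120 gives P = 9.6 and Q = 102.4.
ΔQ = 102.4 - 94 = 8.4.

ΔQ = 8.4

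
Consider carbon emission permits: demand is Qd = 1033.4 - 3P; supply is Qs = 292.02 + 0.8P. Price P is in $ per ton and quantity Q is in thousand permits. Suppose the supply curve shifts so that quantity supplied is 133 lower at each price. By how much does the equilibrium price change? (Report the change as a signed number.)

ΔP = 35

Equating demand and supply, 1033.4 - 3P = 292.02 + 0.8P gives 3.8P = 741.38, so P* = 195.1.
Plugging P* into demand: Q* = 1033.4 - 3(195.1) = 448.1.
After the shift, supply is Qs = 159.02 + 0.8P.
Re-solving, 3.8P = 874.38 gives P = 230.1 and Q = 343.1.
ΔP = 230.1 - 195.1 = 35.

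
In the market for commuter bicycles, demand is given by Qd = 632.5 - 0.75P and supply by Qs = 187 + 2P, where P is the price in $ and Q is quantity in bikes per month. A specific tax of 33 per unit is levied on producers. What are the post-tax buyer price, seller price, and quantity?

The tax drives a wedge P_b - P_s = 33. Substituting P_s = P_b - 33 into supply: Qs = 121 + 2P_b.
Equate demand and the shifted supply: 632.5 - 0.75P_b = 121 + 2P_b, giving 2.75P_b = 511.5, so P_b = 186.
Then P_s = 186 - 33 = 153 and Q = 632.5 - 0.75(186) = 493.

P_b = 186, P_s = 153, Q = 493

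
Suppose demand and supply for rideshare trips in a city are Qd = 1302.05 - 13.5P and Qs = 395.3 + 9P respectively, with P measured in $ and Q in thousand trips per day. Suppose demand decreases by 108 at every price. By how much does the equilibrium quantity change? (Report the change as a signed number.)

Equating demand and supply, 1302.05 - 13.5P = 395.3 + 9P gives 22.5P = 906.75, so P* = 40.3.
Substitute back: Q* = 1302.05 - 13.5(40.3) = 758.
After the shift, demand is Qd = 1194.05 - 13.5P.
New equilibrium: 798.75 = 22.5P, so P = 35.5 and Q = 714.8.
ΔQ = 714.8 - 758 = -43.2.

ΔQ = -43.2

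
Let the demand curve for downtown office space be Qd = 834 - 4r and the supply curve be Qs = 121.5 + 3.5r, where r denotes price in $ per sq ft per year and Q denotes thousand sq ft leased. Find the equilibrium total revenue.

Total revenue = 43130

At equilibrium Qd = Qs, so 834 - 4r = 121.5 + 3.5r; collecting terms, 712.5 = 7.5r and r* = 95.
Plugging r* into demand: Q* = 834 - 4(95) = 454.
Total revenue = r* × Q* = 95 × 454 = 43130.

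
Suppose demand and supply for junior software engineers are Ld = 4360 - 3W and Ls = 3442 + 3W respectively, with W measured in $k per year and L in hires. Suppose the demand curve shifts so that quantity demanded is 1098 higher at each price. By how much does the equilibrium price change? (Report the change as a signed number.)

ΔW = 183

The market clears where 4360 - 3W = 3442 + 3W. Rearranging, 6W = 918, hence W* = 153.
From the demand curve, L* = 4360 - 3(153) = 3901.
After the shift, demand is Ld = 5458 - 3W.
The new intersection has 2016 = 6W, i.e. W = 336, L = 4450.
ΔW = 336 - 153 = 183.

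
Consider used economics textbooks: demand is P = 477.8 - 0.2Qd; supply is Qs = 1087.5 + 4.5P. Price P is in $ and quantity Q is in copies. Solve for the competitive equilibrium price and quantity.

P* = 137, Q* = 1704

Rewriting in direct form: Qd = 2389 - 5P.
Equating demand and supply, 2389 - 5P = 1087.5 + 4.5P gives 9.5P = 1301.5, so P* = 137.
Substitute back: Q* = 2389 - 5(137) = 1704.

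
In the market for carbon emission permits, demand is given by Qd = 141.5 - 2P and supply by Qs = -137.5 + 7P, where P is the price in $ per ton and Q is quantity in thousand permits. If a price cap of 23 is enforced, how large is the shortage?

At P = 23: Qd = 95.5 and Qs = 23.5.
Shortage = Qd - Qs = 95.5 - 23.5 = 72.

Shortage = 72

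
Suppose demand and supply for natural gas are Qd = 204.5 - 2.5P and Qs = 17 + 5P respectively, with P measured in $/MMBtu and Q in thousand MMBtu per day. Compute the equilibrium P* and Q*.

P* = 25, Q* = 142

Set Qd = Qs: 204.5 - 2.5P = 17 + 5P, so 187.5 = 7.5P and P* = 25.
From the demand curve, Q* = 204.5 - 2.5(25) = 142.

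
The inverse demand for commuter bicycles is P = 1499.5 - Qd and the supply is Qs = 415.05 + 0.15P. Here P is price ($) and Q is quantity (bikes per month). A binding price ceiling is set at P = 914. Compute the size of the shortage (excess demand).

Shortage = 33.35

Rewriting in direct form: Qd = 1499.5 - P.
Evaluating both curves at the ceiling price 914 gives Qd = 585.5, Qs = 552.15.
Shortage = Qd - Qs = 585.5 - 552.15 = 33.35.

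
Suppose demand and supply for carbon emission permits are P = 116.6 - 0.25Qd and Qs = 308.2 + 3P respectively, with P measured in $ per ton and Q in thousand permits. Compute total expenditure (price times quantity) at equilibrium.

Total expenditure = 8497.6

Rewriting in direct form: Qd = 466.4 - 4P.
Set Qd = Qs: 466.4 - 4P = 308.2 + 3P, so 158.2 = 7P and P* = 22.6.
From the demand curve, Q* = 466.4 - 4(22.6) = 376.
Total expenditure = P* × Q* = 22.6 × 376 = 8497.6.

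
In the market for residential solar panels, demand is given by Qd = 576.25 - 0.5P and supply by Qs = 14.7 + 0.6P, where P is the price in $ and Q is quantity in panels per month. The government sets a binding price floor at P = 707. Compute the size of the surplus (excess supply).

With P fixed at 707, quantity demanded is 222.75 and quantity supplied is 438.9.
Surplus = Qs - Qd = 438.9 - 222.75 = 216.15.

Surplus = 216.15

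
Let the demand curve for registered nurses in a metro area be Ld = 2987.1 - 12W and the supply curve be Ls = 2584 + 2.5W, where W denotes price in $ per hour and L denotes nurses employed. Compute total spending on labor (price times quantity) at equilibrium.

Set Ld = Ls: 2987.1 - 12W = 2584 + 2.5W, so 403.1 = 14.5W and W* = 27.8.
Then L* = 2987.1 - 12(27.8) = 2653.5.
Total spending on labor = W* × L* = 27.8 × 2653.5 = 73767.3.

Total spending on labor = 73767.3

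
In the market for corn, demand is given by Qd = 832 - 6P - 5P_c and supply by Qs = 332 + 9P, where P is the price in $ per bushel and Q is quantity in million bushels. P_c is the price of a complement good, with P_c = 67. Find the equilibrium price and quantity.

With P_c = 67, demand is Qd = 497 - 6P.
At equilibrium Qd = Qs, so 497 - 6P = 332 + 9P; collecting terms, 165 = 15P and P* = 11.
Then Q* = 497 - 6(11) = 431.

P* = 11, Q* = 431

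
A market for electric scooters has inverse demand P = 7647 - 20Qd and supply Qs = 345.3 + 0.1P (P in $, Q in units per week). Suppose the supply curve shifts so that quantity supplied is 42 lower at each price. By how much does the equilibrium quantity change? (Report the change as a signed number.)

ΔQ = -14

Solving each curve for Q: Qd = 382.35 - 0.05P.
Equating demand and supply, 382.35 - 0.05P = 345.3 + 0.1P gives 0.15P = 37.05, so P* = 247.
Plugging P* into demand: Q* = 382.35 - 0.05(247) = 370.
After the shift, supply is Qs = 303.3 + 0.1P.
New equilibrium: 79.05 = 0.15P, so P = 527 and Q = 356.
ΔQ = 356 - 370 = -14.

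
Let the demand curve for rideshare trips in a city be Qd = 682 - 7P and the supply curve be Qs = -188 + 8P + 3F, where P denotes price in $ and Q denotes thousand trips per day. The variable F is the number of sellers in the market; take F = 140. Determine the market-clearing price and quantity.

With F = 140, supply is Qs = 232 + 8P.
At equilibrium Qd = Qs, so 682 - 7P = 232 + 8P; collecting terms, 450 = 15P and P* = 30.
Then Q* = 682 - 7(30) = 472.

P* = 30, Q* = 472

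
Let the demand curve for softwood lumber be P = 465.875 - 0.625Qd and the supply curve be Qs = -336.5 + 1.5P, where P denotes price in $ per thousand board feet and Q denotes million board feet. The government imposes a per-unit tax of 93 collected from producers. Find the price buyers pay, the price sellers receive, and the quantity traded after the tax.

In direct form, Qd = 745.4 - 1.6P.
Producers keep P_s = P_b - 93 per unit, so supply in terms of the buyer price is Qs = -476 + 1.5P_b.
Equate demand and the shifted supply: 745.4 - 1.6P_b = -476 + 1.5P_b, giving 3.1P_b = 1221.4, so P_b = 394.
So P_s = 301 and the quantity traded is Q = 745.4 - 1.6(394) = 115.

P_b = 394, P_s = 301, Q = 115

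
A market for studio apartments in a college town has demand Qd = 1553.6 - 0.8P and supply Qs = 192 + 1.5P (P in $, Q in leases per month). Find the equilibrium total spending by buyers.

Total spending by buyers = 639360

Set Qd = Qs: 1553.6 - 0.8P = 192 + 1.5P, so 1361.6 = 2.3P and P* = 592.
Then Q* = 1553.6 - 0.8(592) = 1080.
Total spending by buyers = P* × Q* = 592 × 1080 = 639360.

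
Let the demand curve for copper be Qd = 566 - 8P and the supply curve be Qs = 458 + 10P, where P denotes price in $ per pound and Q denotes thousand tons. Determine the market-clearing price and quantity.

Equating demand and supply, 566 - 8P = 458 + 10P gives 18P = 108, so P* = 6.
From the demand curve, Q* = 566 - 8(6) = 518.

P* = 6, Q* = 518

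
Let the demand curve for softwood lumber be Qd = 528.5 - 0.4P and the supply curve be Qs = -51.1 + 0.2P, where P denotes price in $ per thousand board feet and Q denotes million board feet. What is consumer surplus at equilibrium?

Consumer surplus = 25240.5125

Set Qd = Qs: 528.5 - 0.4P = -51.1 + 0.2P, so 579.6 = 0.6P and P* = 966.
Then Q* = 528.5 - 0.4(966) = 142.1.
Demand choke price (Qd = 0): P = 528.5/0.4 = 1321.25. Consumer surplus = ½ × (1321.25 - 966) × 142.1 = 25240.5125.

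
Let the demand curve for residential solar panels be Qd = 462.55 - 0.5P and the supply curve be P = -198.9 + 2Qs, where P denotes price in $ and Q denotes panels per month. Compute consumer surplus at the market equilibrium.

In direct form, Qs = 99.45 + 0.5P.
Set Qd = Qs: 462.55 - 0.5P = 99.45 + 0.5P, so 363.1 = P and P* = 363.1.
From the demand curve, Q* = 462.55 - 0.5(363.1) = 281.
Demand choke price (Qd = 0): P = 462.55/0.5 = 925.1. Consumer surplus = ½ × (925.1 - 363.1) × 281 = 78961.

Consumer surplus = 78961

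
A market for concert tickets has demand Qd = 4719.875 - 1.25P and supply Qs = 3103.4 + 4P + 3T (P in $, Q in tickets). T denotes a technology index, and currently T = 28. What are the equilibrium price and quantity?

P* = 291.9, Q* = 4355

With T = 28, supply is Qs = 3187.4 + 4P.
Equating demand and supply, 4719.875 - 1.25P = 3187.4 + 4P gives 5.25P = 1532.475, so P* = 291.9.
Plugging P* into demand: Q* = 4719.875 - 1.25(291.9) = 4355.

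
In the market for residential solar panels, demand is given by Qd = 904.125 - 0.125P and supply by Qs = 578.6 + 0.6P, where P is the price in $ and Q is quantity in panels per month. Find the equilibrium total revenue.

Total revenue = 380752

Set Qd = Qs: 904.125 - 0.125P = 578.6 + 0.6P, so 325.525 = 0.725P and P* = 449.
Plugging P* into demand: Q* = 904.125 - 0.125(449) = 848.
Total revenue = P* × Q* = 449 × 848 = 380752.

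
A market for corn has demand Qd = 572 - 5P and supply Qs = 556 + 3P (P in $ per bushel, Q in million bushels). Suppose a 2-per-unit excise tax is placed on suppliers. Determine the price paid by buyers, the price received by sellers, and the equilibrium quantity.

P_b = 2.75, P_s = 0.75, Q = 558.25

The tax drives a wedge P_b - P_s = 2. Substituting P_s = P_b - 2 into supply: Qs = 550 + 3P_b.
Equate demand and the shifted supply: 572 - 5P_b = 550 + 3P_b, giving 8P_b = 22, so P_b = 2.75.
So P_s = 0.75 and the quantity traded is Q = 572 - 5(2.75) = 558.25.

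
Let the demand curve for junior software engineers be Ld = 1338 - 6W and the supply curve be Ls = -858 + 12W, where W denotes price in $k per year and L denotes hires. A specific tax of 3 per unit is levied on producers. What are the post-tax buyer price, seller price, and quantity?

W_b = 124, W_s = 121, L = 594

The tax drives a wedge W_b - W_s = 3. Substituting W_s = W_b - 3 into supply: Ls = -894 + 12W_b.
Market clearing requires 1338 - 6W_b = -894 + 12W_b; hence 2232 = 18W_b and W_b = 124.
Then W_s = 124 - 3 = 121 and L = 1338 - 6(124) = 594.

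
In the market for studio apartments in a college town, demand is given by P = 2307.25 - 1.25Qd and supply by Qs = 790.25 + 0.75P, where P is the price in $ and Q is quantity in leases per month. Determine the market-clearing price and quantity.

P* = 681, Q* = 1301

In direct form, Qd = 1845.8 - 0.8P.
Set Qd = Qs: 1845.8 - 0.8P = 790.25 + 0.75P, so 1055.55 = 1.55P and P* = 681.
From the demand curve, Q* = 1845.8 - 0.8(681) = 1301.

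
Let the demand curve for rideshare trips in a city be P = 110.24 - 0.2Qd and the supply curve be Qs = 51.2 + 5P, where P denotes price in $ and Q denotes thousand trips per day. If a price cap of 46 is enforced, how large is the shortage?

Shortage = 40

Inverting to quantity form: Qd = 551.2 - 5P.
At P = 46: Qd = 321.2 and Qs = 281.2.
Shortage = Qd - Qs = 321.2 - 281.2 = 40.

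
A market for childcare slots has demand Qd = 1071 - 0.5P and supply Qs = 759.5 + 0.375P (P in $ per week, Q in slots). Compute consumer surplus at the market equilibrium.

Consumer surplus = 797449

Equating demand and supply, 1071 - 0.5P = 759.5 + 0.375P gives 0.875P = 311.5, so P* = 356.
Substitute back: Q* = 1071 - 0.5(356) = 893.
Demand choke price (Qd = 0): P = 1071/0.5 = 2142. Consumer surplus = ½ × (2142 - 356) × 893 = 797449.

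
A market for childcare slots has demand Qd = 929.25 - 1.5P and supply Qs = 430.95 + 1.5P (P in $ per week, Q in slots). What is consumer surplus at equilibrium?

The market clears where 929.25 - 1.5P = 430.95 + 1.5P. Rearranging, 3P = 498.3, hence P* = 166.1.
Substitute back: Q* = 929.25 - 1.5(166.1) = 680.1.
Demand choke price (Qd = 0): P = 929.25/1.5 = 619.5. Consumer surplus = ½ × (619.5 - 166.1) × 680.1 = 154178.67.

Consumer surplus = 154178.67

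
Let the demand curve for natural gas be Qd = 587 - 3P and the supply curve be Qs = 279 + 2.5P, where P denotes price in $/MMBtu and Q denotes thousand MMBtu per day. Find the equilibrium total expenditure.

Total expenditure = 23464

Set Qd = Qs: 587 - 3P = 279 + 2.5P, so 308 = 5.5P and P* = 56.
Plugging P* into demand: Q* = 587 - 3(56) = 419.
Total expenditure = P* × Q* = 56 × 419 = 23464.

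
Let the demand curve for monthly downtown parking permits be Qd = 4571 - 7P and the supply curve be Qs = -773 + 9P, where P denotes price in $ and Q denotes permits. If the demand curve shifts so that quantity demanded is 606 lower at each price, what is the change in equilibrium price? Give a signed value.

Set Qd = Qs: 4571 - 7P = -773 + 9P, so 5344 = 16P and P* = 334.
Then Q* = 4571 - 7(334) = 2233.
After the shift, demand is Qd = 3965 - 7P.
Re-solving, 16P = 4738 gives P = 296.125 and Q = 1892.125.
ΔP = 296.125 - 334 = -37.875.

ΔP = -37.875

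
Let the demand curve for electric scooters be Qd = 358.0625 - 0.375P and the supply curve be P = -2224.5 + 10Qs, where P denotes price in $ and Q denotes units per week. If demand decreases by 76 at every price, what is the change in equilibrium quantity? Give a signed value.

In direct form, Qs = 222.45 + 0.1P.
Equating demand and supply, 358.0625 - 0.375P = 222.45 + 0.1P gives 0.475P = 135.6125, so P* = 285.5.
Substitute back: Q* = 358.0625 - 0.375(285.5) = 251.
After the shift, demand is Qd = 282.0625 - 0.375P.
New equilibrium: 59.6125 = 0.475P, so P = 125.5 and Q = 235.
ΔQ = 235 - 251 = -16.

ΔQ = -16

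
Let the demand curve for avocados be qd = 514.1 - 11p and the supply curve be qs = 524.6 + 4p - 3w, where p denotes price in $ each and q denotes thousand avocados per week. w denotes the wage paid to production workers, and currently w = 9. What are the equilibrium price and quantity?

With w = 9, supply is qs = 497.6 + 4p.
The market clears where 514.1 - 11p = 497.6 + 4p. Rearranging, 15p = 16.5, hence p* = 1.1.
Plugging p* into demand: q* = 514.1 - 11(1.1) = 502.

p* = 1.1, q* = 502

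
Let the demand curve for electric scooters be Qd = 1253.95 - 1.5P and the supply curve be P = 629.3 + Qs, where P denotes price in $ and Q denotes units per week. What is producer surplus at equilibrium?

Producer surplus = 7688

In direct form, Qs = -629.3 + P.
At equilibrium Qd = Qs, so 1253.95 - 1.5P = -629.3 + P; collecting terms, 1883.25 = 2.5P and P* = 753.3.
Substitute back: Q* = 1253.95 - 1.5(753.3) = 124.
Supply choke price (Qs = 0): P = 629.3. Producer surplus = ½ × (753.3 - 629.3) × 124 = 7688.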